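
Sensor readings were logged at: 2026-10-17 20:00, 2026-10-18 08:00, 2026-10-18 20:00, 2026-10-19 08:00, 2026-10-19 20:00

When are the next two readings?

The interval is a steady 12 hours (12, 12, 12, 12).
2026-10-19 20:00 + 12 h = 2026-10-20 08:00.
2026-10-20 08:00 + 12 h = 2026-10-20 20:00.

2026-10-20 08:00, 2026-10-20 20:00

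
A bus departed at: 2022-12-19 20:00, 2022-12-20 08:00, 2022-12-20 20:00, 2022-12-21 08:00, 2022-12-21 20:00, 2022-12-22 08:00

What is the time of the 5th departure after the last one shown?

2022-12-24 20:00

The interval is a steady 12 hours (12, 12, 12, 12, 12).
2022-12-22 08:00 + 12 h = 2022-12-22 20:00.
2022-12-22 20:00 + 12 h = 2022-12-23 08:00.
2022-12-23 08:00 + 12 h = 2022-12-23 20:00.
2022-12-23 20:00 + 12 h = 2022-12-24 08:00.
2022-12-24 08:00 + 12 h = 2022-12-24 20:00.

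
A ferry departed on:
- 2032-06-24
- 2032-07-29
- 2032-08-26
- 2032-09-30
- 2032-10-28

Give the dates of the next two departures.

2032-11-25, 2032-12-30

Every date is a Thursday; gaps 35, 28, 35, 28 days.
Each is the last Thursday of its month (at least one falls on the 29th or later, ruling out '4th Thursday').
Last Thursday of November 2032: 2032-11-25.
Last Thursday of December 2032: 2032-12-30.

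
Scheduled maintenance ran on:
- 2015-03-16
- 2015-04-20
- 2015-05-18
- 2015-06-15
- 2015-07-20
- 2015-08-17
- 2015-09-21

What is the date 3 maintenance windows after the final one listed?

These are Mondays at 28- or 35-day spacing (35, 28, 28, 35, 28, 35).
The pattern: 3rd Monday of the month.
October 2015 — 3rd Monday is 2015-10-19.
November 2015 — 3rd Monday is 2015-11-16.
3rd Monday of December 2015: 2015-12-21.

2015-12-21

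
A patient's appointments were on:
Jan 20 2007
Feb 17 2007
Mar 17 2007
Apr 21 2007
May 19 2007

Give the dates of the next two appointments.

Jun 16 2007, Jul 21 2007

These are Saturdays at 28- or 35-day spacing (28, 28, 35, 28).
The pattern: 3rd Saturday of the month.
June 2007 — 3rd Saturday is Jun 16 2007.
3rd Saturday of July 2007: Jul 21 2007.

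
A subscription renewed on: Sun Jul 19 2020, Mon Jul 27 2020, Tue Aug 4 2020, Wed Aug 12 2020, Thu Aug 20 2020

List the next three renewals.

Gaps between consecutive events: 8, 8, 8, 8 days — a constant 8-day interval.
Thu Aug 20 2020 + 8 days = Fri Aug 28 2020.
Fri Aug 28 2020 + 8 days = Sat Sep 5 2020.
Sat Sep 5 2020 + 8 days = Sun Sep 13 2020.

Fri Aug 28 2020, Sat Sep 5 2020, Sun Sep 13 2020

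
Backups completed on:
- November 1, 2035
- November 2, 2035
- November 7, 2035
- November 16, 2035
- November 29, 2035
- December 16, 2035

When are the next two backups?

The spacing grows by 4 each time: 1, 5, 9, 13, 17 days.
Next gap: 21 days. December 16, 2035 + 21 days = January 6, 2036.
Next gap: 25 days. January 6, 2036 + 25 days = January 31, 2036.

January 6, 2036; January 31, 2036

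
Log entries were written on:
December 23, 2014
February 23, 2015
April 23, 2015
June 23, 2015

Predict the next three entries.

Each date is the 23rd; the gaps (62, 59, 61) track the month lengths.
The rule is the 23rd of every 2 months.
August 2015: August 23, 2015.
October 2015: October 23, 2015.
Next: December 2015 → December 23, 2015.

August 23, 2015; October 23, 2015; December 23, 2015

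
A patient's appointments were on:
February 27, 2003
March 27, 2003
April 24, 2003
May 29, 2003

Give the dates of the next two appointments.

June 26, 2003; July 31, 2003

All Thursdays; the gaps (28, 28, 35) vary with month length.
This is the last Thursday of each month.
June 2003 ends with Thursday June 26, 2003.
Last Thursday of July 2003: July 31, 2003.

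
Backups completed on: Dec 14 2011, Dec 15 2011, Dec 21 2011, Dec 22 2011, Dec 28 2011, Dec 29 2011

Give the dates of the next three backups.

Gaps: 1, 6, 1, 6, 1 days — not constant, but cyclic with period 2.
The events fall on every Wednesday and Thursday.
Next Wednesday: Jan 4 2012.
Next Thursday: Jan 5 2012.
Next Wednesday: Jan 11 2012.

Jan 4 2012, Jan 5 2012, Jan 11 2012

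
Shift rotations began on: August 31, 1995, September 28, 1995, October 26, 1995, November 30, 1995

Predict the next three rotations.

These are Thursdays with 28, 28, 35-day gaps.
Each is the final Thursday of its month — August 31, 1995 is past the 28th, so '4th Thursday' doesn't fit.
Last Thursday of December 1995: December 28, 1995.
Last Thursday of January 1996: January 25, 1996.
February 1996 ends with Thursday February 29, 1996.

December 28, 1995; January 25, 1996; February 29, 1996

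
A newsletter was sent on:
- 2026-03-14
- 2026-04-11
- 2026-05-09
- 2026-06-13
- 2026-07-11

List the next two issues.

2026-08-08, 2026-09-12

Gaps: 28, 28, 35, 28 days — a mix of 28 and 35. Every date is a Saturday.
Each is the 2nd Saturday of its month.
August 2026 — 2nd Saturday is 2026-08-08.
September 2026 — 2nd Saturday is 2026-09-12.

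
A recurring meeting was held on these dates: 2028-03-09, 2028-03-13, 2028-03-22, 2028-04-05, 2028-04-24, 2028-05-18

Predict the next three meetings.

2028-06-16, 2028-07-20, 2028-08-28

Gaps: 4, 9, 14, 19, 24 days — each gap is 5 larger than the previous one.
Next gap: 29 days. 2028-05-18 + 29 days = 2028-06-16.
Next gap: 34 days. 2028-06-16 + 34 days = 2028-07-20.
Next gap: 39 days. 2028-07-20 + 39 days = 2028-08-28.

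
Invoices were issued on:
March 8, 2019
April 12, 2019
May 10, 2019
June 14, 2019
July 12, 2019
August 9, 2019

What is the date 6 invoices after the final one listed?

All dates are Fridays, 35, 28, 35, 28, 28 days apart.
Specifically, the 2nd Friday of each month.
2nd Friday of September 2019: September 13, 2019.
2nd Friday of October 2019: October 11, 2019.
November 2019 — 2nd Friday is November 8, 2019.
December 2019 — 2nd Friday is December 13, 2019.
2nd Friday of January 2020: January 10, 2020.
2nd Friday of February 2020: February 14, 2020.

February 14, 2020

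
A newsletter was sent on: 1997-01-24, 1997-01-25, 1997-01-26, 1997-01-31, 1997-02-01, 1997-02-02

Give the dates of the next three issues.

Every event lands on a Friday or Saturday or Sunday (gaps cycle 1, 1, 5, 1, 1).
So the schedule is: every Friday, Saturday and Sunday.
The following Friday is 1997-02-07.
The following Saturday is 1997-02-08.
Next Sunday: 1997-02-09.

1997-02-07, 1997-02-08, 1997-02-09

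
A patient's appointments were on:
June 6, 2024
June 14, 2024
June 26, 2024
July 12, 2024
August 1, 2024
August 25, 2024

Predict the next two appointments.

September 22, 2024; October 24, 2024

The spacing grows by 4 each time: 8, 12, 16, 20, 24 days.
Next gap: 28 days. August 25, 2024 + 28 days = September 22, 2024.
Next gap: 32 days. September 22, 2024 + 32 days = October 24, 2024.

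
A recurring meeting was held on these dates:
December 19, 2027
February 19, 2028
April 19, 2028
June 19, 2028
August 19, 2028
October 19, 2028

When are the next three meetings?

Gaps: 62, 60, 61, 61, 61 days — not constant. Every event is on the 19th of the month.
Pattern: the 19th of every 2 months.
Next: December 2028 → December 19, 2028.
February 2029: February 19, 2029.
April 2029: April 19, 2029.

December 19, 2028; February 19, 2029; April 19, 2029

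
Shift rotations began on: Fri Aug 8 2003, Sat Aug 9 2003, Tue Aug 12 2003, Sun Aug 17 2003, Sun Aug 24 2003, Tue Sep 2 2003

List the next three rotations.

Sat Sep 13 2003, Fri Sep 26 2003, Sat Oct 11 2003

Gaps: 1, 3, 5, 7, 9 days — each gap is 2 larger than the previous one.
Next gap: 11 days. Tue Sep 2 2003 + 11 days = Sat Sep 13 2003.
Next gap: 13 days. Sat Sep 13 2003 + 13 days = Fri Sep 26 2003.
Next gap: 15 days. Fri Sep 26 2003 + 15 days = Sat Oct 11 2003.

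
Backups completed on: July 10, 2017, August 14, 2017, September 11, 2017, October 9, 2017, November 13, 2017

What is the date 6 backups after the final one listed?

May 14, 2018

All dates are Mondays, 35, 28, 28, 35 days apart.
Specifically, the 2nd Monday of each month.
2nd Monday of December 2017: December 11, 2017.
January 2018 — 2nd Monday is January 8, 2018.
2nd Monday of February 2018: February 12, 2018.
2nd Monday of March 2018: March 12, 2018.
April 2018 — 2nd Monday is April 9, 2018.
2nd Monday of May 2018: May 14, 2018.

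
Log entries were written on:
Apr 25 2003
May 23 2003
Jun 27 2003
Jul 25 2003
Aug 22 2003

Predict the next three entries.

All dates are Fridays, 28, 35, 28, 28 days apart.
Specifically, the 4th Friday of each month.
4th Friday of September 2003: Sep 26 2003.
October 2003 — 4th Friday is Oct 24 2003.
November 2003 — 4th Friday is Nov 28 2003.

Sep 26 2003, Oct 24 2003, Nov 28 2003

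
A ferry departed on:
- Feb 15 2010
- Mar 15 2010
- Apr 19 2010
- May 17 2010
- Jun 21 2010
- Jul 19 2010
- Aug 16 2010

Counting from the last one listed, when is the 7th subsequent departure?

Mar 21 2011

Gaps: 28, 35, 28, 35, 28, 28 days — a mix of 28 and 35. Every date is a Monday.
Each is the 3rd Monday of its month.
September 2010 — 3rd Monday is Sep 20 2010.
October 2010 — 3rd Monday is Oct 18 2010.
November 2010 — 3rd Monday is Nov 15 2010.
3rd Monday of December 2010: Dec 20 2010.
3rd Monday of January 2011: Jan 17 2011.
3rd Monday of February 2011: Feb 21 2011.
3rd Monday of March 2011: Mar 21 2011.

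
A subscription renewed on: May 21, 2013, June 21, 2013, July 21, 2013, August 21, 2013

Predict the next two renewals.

Each date is the 21st; the gaps (31, 30, 31) track the month lengths.
The rule is the 21st of each month.
Next: September 2013 → September 21, 2013.
Next: October 2013 → October 21, 2013.

September 21, 2013; October 21, 2013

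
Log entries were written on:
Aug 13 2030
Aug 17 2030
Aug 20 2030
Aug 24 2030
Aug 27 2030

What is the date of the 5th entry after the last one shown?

Sep 14 2030

The gap pattern 4, 3, 4, 3 repeats every 2 events.
These are the Tuesdays and Saturdays of each week.
The following Saturday is Aug 31 2030.
Next Tuesday: Sep 3 2030.
The following Saturday is Sep 7 2030.
The following Tuesday is Sep 10 2030.
The following Saturday is Sep 14 2030.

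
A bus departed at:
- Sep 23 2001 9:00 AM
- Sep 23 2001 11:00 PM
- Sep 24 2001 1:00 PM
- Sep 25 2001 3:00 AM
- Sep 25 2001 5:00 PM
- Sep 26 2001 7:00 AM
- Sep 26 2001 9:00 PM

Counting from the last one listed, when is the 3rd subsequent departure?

Sep 28 2001 3:00 PM

The interval is a steady 14 hours (14, 14, 14, 14, 14, 14).
Sep 26 2001 9:00 PM + 14 h = Sep 27 2001 11:00 AM.
Sep 27 2001 11:00 AM + 14 h = Sep 28 2001 1:00 AM.
Sep 28 2001 1:00 AM + 14 h = Sep 28 2001 3:00 PM.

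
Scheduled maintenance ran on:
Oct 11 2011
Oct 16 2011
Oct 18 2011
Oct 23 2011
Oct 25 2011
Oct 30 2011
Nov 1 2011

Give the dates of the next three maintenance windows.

Nov 6 2011, Nov 8 2011, Nov 13 2011

Every event lands on a Tuesday or Sunday (gaps cycle 5, 2, 5, 2, 5, 2).
So the schedule is: every Tuesday and Sunday.
The following Sunday is Nov 6 2011.
Next Tuesday: Nov 8 2011.
The following Sunday is Nov 13 2011.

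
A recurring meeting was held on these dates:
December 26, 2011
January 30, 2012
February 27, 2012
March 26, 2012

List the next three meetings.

April 30, 2012; May 28, 2012; June 25, 2012

Every date is a Monday; gaps 35, 28, 28 days.
Each is the last Monday of its month (at least one falls on the 29th or later, ruling out '4th Monday').
April 2012 ends with Monday April 30, 2012.
Last Monday of May 2012: May 28, 2012.
Last Monday of June 2012: June 25, 2012.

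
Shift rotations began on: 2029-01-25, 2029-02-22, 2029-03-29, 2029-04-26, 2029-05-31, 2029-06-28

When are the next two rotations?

2029-07-26, 2029-08-30

All Thursdays; the gaps (28, 35, 28, 35, 28) vary with month length.
This is the last Thursday of each month.
July 2029 ends with Thursday 2029-07-26.
Last Thursday of August 2029: 2029-08-30.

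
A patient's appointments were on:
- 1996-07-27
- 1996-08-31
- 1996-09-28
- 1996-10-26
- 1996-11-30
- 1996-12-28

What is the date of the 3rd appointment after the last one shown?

1997-03-29

Every date is a Saturday; gaps 35, 28, 28, 35, 28 days.
Each is the last Saturday of its month (at least one falls on the 29th or later, ruling out '4th Saturday').
January 1997 ends with Saturday 1997-01-25.
Last Saturday of February 1997: 1997-02-22.
March 1997 ends with Saturday 1997-03-29.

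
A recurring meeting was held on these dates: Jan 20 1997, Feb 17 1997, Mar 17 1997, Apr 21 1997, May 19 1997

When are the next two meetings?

These are Mondays at 28- or 35-day spacing (28, 28, 35, 28).
The pattern: 3rd Monday of the month.
June 1997 — 3rd Monday is Jun 16 1997.
3rd Monday of July 1997: Jul 21 1997.

Jun 16 1997, Jul 21 1997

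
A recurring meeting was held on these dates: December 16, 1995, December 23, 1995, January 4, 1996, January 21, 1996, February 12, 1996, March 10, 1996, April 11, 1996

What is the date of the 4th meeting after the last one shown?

October 6, 1996

Intervals are 7, 12, 17, 22, 27, 32 days — an arithmetic progression with common difference 5.
Next gap: 37 days. April 11, 1996 + 37 days = May 18, 1996.
Next gap: 42 days. May 18, 1996 + 42 days = June 29, 1996.
Next gap: 47 days. June 29, 1996 + 47 days = August 15, 1996.
Next gap: 52 days. August 15, 1996 + 52 days = October 6, 1996.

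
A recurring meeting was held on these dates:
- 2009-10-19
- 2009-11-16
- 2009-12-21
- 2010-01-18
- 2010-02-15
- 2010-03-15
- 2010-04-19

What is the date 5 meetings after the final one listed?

Gaps: 28, 35, 28, 28, 28, 35 days — a mix of 28 and 35. Every date is a Monday.
Each is the 3rd Monday of its month.
May 2010 — 3rd Monday is 2010-05-17.
June 2010 — 3rd Monday is 2010-06-21.
3rd Monday of July 2010: 2010-07-19.
3rd Monday of August 2010: 2010-08-16.
3rd Monday of September 2010: 2010-09-20.

2010-09-20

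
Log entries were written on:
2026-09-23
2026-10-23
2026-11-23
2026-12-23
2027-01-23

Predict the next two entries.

The day-of-month is always 23 (30, 31, 30, 31 days between events).
So this recurs on the 23rd of each month.
February 2027: 2027-02-23.
March 2027: 2027-03-23.

2027-02-23, 2027-03-23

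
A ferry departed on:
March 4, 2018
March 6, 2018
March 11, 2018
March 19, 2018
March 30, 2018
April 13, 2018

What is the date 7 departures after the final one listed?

The spacing grows by 3 each time: 2, 5, 8, 11, 14 days.
Next gap: 17 days. April 13, 2018 + 17 days = April 30, 2018.
Next gap: 20 days. April 30, 2018 + 20 days = May 20, 2018.
Next gap: 23 days. May 20, 2018 + 23 days = June 12, 2018.
Next gap: 26 days. June 12, 2018 + 26 days = July 8, 2018.
Next gap: 29 days. July 8, 2018 + 29 days = August 6, 2018.
Next gap: 32 days. August 6, 2018 + 32 days = September 7, 2018.
Next gap: 35 days. September 7, 2018 + 35 days = October 12, 2018.

October 12, 2018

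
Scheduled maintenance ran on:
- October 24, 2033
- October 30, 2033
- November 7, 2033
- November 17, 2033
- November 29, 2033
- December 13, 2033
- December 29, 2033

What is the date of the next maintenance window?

Gaps: 6, 8, 10, 12, 14, 16 days — each gap is 2 larger than the previous one.
Next gap: 18 days. December 29, 2033 + 18 days = January 16, 2034.

January 16, 2034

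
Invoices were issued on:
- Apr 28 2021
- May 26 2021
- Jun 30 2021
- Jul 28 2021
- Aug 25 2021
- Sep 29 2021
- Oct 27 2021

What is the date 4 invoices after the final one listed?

All Wednesdays; the gaps (28, 35, 28, 28, 35, 28) vary with month length.
This is the last Wednesday of each month.
Last Wednesday of November 2021: Nov 24 2021.
December 2021 ends with Wednesday Dec 29 2021.
Last Wednesday of January 2022: Jan 26 2022.
February 2022 ends with Wednesday Feb 23 2022.

Feb 23 2022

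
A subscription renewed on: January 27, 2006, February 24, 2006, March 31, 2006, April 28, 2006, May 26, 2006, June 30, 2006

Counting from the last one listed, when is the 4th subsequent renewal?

October 27, 2006

Every date is a Friday; gaps 28, 35, 28, 28, 35 days.
Each is the last Friday of its month (at least one falls on the 29th or later, ruling out '4th Friday').
Last Friday of July 2006: July 28, 2006.
August 2006 ends with Friday August 25, 2006.
Last Friday of September 2006: September 29, 2006.
Last Friday of October 2006: October 27, 2006.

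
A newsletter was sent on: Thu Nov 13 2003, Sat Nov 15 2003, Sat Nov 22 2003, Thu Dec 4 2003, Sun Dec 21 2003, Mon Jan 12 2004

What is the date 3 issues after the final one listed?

Gaps: 2, 7, 12, 17, 22 days — each gap is 5 larger than the previous one.
Next gap: 27 days. Mon Jan 12 2004 + 27 days = Sun Feb 8 2004.
Next gap: 32 days. Sun Feb 8 2004 + 32 days = Thu Mar 11 2004.
Next gap: 37 days. Thu Mar 11 2004 + 37 days = Sat Apr 17 2004.

Sat Apr 17 2004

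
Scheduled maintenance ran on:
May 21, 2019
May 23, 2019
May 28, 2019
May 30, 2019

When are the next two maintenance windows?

The gap pattern 2, 5, 2 repeats every 2 events.
These are the Tuesdays and Thursdays of each week.
Next Tuesday: June 4, 2019.
Next Thursday: June 6, 2019.

June 4, 2019; June 6, 2019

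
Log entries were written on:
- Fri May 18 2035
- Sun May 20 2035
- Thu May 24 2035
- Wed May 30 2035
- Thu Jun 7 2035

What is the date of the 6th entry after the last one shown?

Gaps: 2, 4, 6, 8 days — each gap is 2 larger than the previous one.
Next gap: 10 days. Thu Jun 7 2035 + 10 days = Sun Jun 17 2035.
Next gap: 12 days. Sun Jun 17 2035 + 12 days = Fri Jun 29 2035.
Next gap: 14 days. Fri Jun 29 2035 + 14 days = Fri Jul 13 2035.
Next gap: 16 days. Fri Jul 13 2035 + 16 days = Sun Jul 29 2035.
Next gap: 18 days. Sun Jul 29 2035 + 18 days = Thu Aug 16 2035.
Next gap: 20 days. Thu Aug 16 2035 + 20 days = Wed Sep 5 2035.

Wed Sep 5 2035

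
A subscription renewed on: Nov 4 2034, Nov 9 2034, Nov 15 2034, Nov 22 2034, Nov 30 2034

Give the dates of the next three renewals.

Gaps: 5, 6, 7, 8 days — each gap is 1 larger than the previous one.
Next gap: 9 days. Nov 30 2034 + 9 days = Dec 9 2034.
Next gap: 10 days. Dec 9 2034 + 10 days = Dec 19 2034.
Next gap: 11 days. Dec 19 2034 + 11 days = Dec 30 2034.

Dec 9 2034, Dec 19 2034, Dec 30 2034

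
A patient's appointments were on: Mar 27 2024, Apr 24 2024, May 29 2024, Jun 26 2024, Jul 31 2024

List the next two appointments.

All Wednesdays; the gaps (28, 35, 28, 35) vary with month length.
This is the last Wednesday of each month.
August 2024 ends with Wednesday Aug 28 2024.
September 2024 ends with Wednesday Sep 25 2024.

Aug 28 2024, Sep 25 2024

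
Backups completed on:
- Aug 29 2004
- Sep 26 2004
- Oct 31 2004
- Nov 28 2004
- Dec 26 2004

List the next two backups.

Jan 30 2005, Feb 27 2005

All Sundays; the gaps (28, 35, 28, 28) vary with month length.
This is the last Sunday of each month.
Last Sunday of January 2005: Jan 30 2005.
Last Sunday of February 2005: Feb 27 2005.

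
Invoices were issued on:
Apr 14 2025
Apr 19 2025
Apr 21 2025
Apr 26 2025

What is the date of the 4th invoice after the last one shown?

Gaps: 5, 2, 5 days — not constant, but cyclic with period 2.
The events fall on every Monday and Saturday.
Next Monday: Apr 28 2025.
The following Saturday is May 3 2025.
The following Monday is May 5 2025.
The following Saturday is May 10 2025.

May 10 2025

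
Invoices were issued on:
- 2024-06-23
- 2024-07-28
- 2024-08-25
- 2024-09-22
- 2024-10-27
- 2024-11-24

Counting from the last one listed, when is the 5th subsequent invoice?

All dates are Sundays, 35, 28, 28, 35, 28 days apart.
Specifically, the 4th Sunday of each month.
December 2024 — 4th Sunday is 2024-12-22.
January 2025 — 4th Sunday is 2025-01-26.
February 2025 — 4th Sunday is 2025-02-23.
4th Sunday of March 2025: 2025-03-23.
4th Sunday of April 2025: 2025-04-27.

2025-04-27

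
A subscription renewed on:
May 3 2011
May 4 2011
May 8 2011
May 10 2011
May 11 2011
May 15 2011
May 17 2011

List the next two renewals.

The gap pattern 1, 4, 2, 1, 4, 2 repeats every 3 events.
These are the Tuesdays, Wednesdays and Sundays of each week.
Next Wednesday: May 18 2011.
Next Sunday: May 22 2011.

May 18 2011, May 22 2011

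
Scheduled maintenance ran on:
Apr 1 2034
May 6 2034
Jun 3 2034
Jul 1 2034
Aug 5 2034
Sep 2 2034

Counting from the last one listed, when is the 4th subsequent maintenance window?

Jan 6 2035

All dates are Saturdays, 35, 28, 28, 35, 28 days apart.
Specifically, the 1st Saturday of each month.
October 2034 — 1st Saturday is Oct 7 2034.
1st Saturday of November 2034: Nov 4 2034.
1st Saturday of December 2034: Dec 2 2034.
January 2035 — 1st Saturday is Jan 6 2035.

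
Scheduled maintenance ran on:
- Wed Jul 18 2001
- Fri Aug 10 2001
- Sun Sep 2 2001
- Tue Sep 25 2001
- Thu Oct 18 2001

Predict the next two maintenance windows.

Sat Nov 10 2001, Mon Dec 3 2001

The spacing is 23, 23, 23, 23 days — always 23 days.
Thu Oct 18 2001 + 23 days = Sat Nov 10 2001.
Sat Nov 10 2001 + 23 days = Mon Dec 3 2001.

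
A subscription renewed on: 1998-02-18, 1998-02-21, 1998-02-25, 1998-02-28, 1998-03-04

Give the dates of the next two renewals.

1998-03-07, 1998-03-11

Every event lands on a Wednesday or Saturday (gaps cycle 3, 4, 3, 4).
So the schedule is: every Wednesday and Saturday.
Next Saturday: 1998-03-07.
The following Wednesday is 1998-03-11.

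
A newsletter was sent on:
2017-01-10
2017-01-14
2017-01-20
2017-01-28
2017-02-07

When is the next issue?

2017-02-19

Intervals are 4, 6, 8, 10 days — an arithmetic progression with common difference 2.
Next gap: 12 days. 2017-02-07 + 12 days = 2017-02-19.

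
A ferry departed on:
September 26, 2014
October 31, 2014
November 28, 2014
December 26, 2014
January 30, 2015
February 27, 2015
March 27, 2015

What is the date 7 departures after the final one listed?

These are Fridays with 35, 28, 28, 35, 28, 28-day gaps.
Each is the final Friday of its month — October 31, 2014 is past the 28th, so '4th Friday' doesn't fit.
Last Friday of April 2015: April 24, 2015.
May 2015 ends with Friday May 29, 2015.
Last Friday of June 2015: June 26, 2015.
Last Friday of July 2015: July 31, 2015.
August 2015 ends with Friday August 28, 2015.
September 2015 ends with Friday September 25, 2015.
October 2015 ends with Friday October 30, 2015.

October 30, 2015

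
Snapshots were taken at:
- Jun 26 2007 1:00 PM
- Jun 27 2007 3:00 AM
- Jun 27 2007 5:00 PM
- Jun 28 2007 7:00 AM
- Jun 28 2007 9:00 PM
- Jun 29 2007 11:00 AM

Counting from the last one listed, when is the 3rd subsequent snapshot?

Gaps: 14, 14, 14, 14, 14 hours — each event is 14 hours after the previous one.
Jun 29 2007 11:00 AM + 14 h = Jun 30 2007 1:00 AM.
Jun 30 2007 1:00 AM + 14 h = Jun 30 2007 3:00 PM.
Jun 30 2007 3:00 PM + 14 h = Jul 1 2007 5:00 AM.

Jul 1 2007 5:00 AM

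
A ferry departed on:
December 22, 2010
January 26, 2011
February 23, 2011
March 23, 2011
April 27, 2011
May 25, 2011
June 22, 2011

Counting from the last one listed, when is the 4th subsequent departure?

October 26, 2011

All dates are Wednesdays, 35, 28, 28, 35, 28, 28 days apart.
Specifically, the 4th Wednesday of each month.
4th Wednesday of July 2011: July 27, 2011.
4th Wednesday of August 2011: August 24, 2011.
4th Wednesday of September 2011: September 28, 2011.
October 2011 — 4th Wednesday is October 26, 2011.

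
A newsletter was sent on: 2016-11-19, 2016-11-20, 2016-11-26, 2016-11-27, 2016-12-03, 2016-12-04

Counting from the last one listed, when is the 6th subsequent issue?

Every event lands on a Saturday or Sunday (gaps cycle 1, 6, 1, 6, 1).
So the schedule is: every Saturday and Sunday.
Next Saturday: 2016-12-10.
Next Sunday: 2016-12-11.
Next Saturday: 2016-12-17.
The following Sunday is 2016-12-18.
The following Saturday is 2016-12-24.
The following Sunday is 2016-12-25.

2016-12-25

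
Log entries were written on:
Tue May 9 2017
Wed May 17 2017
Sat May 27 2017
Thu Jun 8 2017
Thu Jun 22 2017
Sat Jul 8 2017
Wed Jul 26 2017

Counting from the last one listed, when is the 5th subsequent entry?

Intervals are 8, 10, 12, 14, 16, 18 days — an arithmetic progression with common difference 2.
Next gap: 20 days. Wed Jul 26 2017 + 20 days = Tue Aug 15 2017.
Next gap: 22 days. Tue Aug 15 2017 + 22 days = Wed Sep 6 2017.
Next gap: 24 days. Wed Sep 6 2017 + 24 days = Sat Sep 30 2017.
Next gap: 26 days. Sat Sep 30 2017 + 26 days = Thu Oct 26 2017.
Next gap: 28 days. Thu Oct 26 2017 + 28 days = Thu Nov 23 2017.

Thu Nov 23 2017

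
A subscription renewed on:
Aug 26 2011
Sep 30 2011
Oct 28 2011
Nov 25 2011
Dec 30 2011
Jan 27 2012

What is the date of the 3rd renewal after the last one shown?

Every date is a Friday; gaps 35, 28, 28, 35, 28 days.
Each is the last Friday of its month (at least one falls on the 29th or later, ruling out '4th Friday').
Last Friday of February 2012: Feb 24 2012.
March 2012 ends with Friday Mar 30 2012.
Last Friday of April 2012: Apr 27 2012.

Apr 27 2012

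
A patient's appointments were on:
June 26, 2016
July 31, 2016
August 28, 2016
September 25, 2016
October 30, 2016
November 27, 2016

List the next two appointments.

These are Sundays with 35, 28, 28, 35, 28-day gaps.
Each is the final Sunday of its month — July 31, 2016 is past the 28th, so '4th Sunday' doesn't fit.
December 2016 ends with Sunday December 25, 2016.
January 2017 ends with Sunday January 29, 2017.

December 25, 2016; January 29, 2017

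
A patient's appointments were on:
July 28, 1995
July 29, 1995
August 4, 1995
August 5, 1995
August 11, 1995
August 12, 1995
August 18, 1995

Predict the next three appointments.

August 19, 1995; August 25, 1995; August 26, 1995

Gaps: 1, 6, 1, 6, 1, 6 days — not constant, but cyclic with period 2.
The events fall on every Friday and Saturday.
Next Saturday: August 19, 1995.
Next Friday: August 25, 1995.
The following Saturday is August 26, 1995.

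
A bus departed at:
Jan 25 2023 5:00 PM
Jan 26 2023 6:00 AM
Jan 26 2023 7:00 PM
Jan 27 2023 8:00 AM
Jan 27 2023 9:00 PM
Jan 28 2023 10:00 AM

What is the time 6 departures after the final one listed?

Jan 31 2023 4:00 PM

Spacing: 13, 13, 13, 13, 13 h — constant 13 h.
Jan 28 2023 10:00 AM + 13 h = Jan 28 2023 11:00 PM.
Jan 28 2023 11:00 PM + 13 h = Jan 29 2023 12:00 PM.
Jan 29 2023 12:00 PM + 13 h = Jan 30 2023 1:00 AM.
Jan 30 2023 1:00 AM + 13 h = Jan 30 2023 2:00 PM.
Jan 30 2023 2:00 PM + 13 h = Jan 31 2023 3:00 AM.
Jan 31 2023 3:00 AM + 13 h = Jan 31 2023 4:00 PM.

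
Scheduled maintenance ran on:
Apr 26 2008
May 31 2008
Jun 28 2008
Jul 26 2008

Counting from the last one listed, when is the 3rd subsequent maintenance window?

All Saturdays; the gaps (35, 28, 28) vary with month length.
This is the last Saturday of each month.
August 2008 ends with Saturday Aug 30 2008.
September 2008 ends with Saturday Sep 27 2008.
Last Saturday of October 2008: Oct 25 2008.

Oct 25 2008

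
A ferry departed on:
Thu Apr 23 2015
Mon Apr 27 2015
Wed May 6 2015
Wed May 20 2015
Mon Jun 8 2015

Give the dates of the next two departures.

Thu Jul 2 2015, Fri Jul 31 2015

The spacing grows by 5 each time: 4, 9, 14, 19 days.
Next gap: 24 days. Mon Jun 8 2015 + 24 days = Thu Jul 2 2015.
Next gap: 29 days. Thu Jul 2 2015 + 29 days = Fri Jul 31 2015.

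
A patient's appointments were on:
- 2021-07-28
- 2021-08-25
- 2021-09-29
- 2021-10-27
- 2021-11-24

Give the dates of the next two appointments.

All Wednesdays; the gaps (28, 35, 28, 28) vary with month length.
This is the last Wednesday of each month.
Last Wednesday of December 2021: 2021-12-29.
Last Wednesday of January 2022: 2022-01-26.

2021-12-29, 2022-01-26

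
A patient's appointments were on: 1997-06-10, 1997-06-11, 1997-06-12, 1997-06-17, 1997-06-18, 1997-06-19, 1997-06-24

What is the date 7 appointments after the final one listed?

The gap pattern 1, 1, 5, 1, 1, 5 repeats every 3 events.
These are the Tuesdays, Wednesdays and Thursdays of each week.
The following Wednesday is 1997-06-25.
The following Thursday is 1997-06-26.
The following Tuesday is 1997-07-01.
Next Wednesday: 1997-07-02.
Next Thursday: 1997-07-03.
The following Tuesday is 1997-07-08.
The following Wednesday is 1997-07-09.

1997-07-09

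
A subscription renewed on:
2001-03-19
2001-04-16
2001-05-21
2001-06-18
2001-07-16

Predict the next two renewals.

2001-08-20, 2001-09-17

All dates are Mondays, 28, 35, 28, 28 days apart.
Specifically, the 3rd Monday of each month.
August 2001 — 3rd Monday is 2001-08-20.
September 2001 — 3rd Monday is 2001-09-17.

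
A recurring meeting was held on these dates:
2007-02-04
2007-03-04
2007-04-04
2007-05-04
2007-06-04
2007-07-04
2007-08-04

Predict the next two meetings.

2007-09-04, 2007-10-04

The day-of-month is always 4 (28, 31, 30, 31, 30, 31 days between events).
So this recurs on the 4th of each month.
Next: September 2007 → 2007-09-04.
Next: October 2007 → 2007-10-04.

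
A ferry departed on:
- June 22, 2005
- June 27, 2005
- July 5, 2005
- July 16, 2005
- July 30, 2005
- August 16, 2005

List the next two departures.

September 5, 2005; September 28, 2005

Intervals are 5, 8, 11, 14, 17 days — an arithmetic progression with common difference 3.
Next gap: 20 days. August 16, 2005 + 20 days = September 5, 2005.
Next gap: 23 days. September 5, 2005 + 23 days = September 28, 2005.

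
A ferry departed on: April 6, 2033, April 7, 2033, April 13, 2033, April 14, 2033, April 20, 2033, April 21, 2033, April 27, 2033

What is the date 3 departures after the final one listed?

May 5, 2033

Gaps: 1, 6, 1, 6, 1, 6 days — not constant, but cyclic with period 2.
The events fall on every Wednesday and Thursday.
Next Thursday: April 28, 2033.
Next Wednesday: May 4, 2033.
The following Thursday is May 5, 2033.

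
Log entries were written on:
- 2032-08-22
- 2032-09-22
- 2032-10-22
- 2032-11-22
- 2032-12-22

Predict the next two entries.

2033-01-22, 2033-02-22

Each date is the 22nd; the gaps (31, 30, 31, 30) track the month lengths.
The rule is the 22nd of each month.
Next: January 2033 → 2033-01-22.
Next: February 2033 → 2033-02-22.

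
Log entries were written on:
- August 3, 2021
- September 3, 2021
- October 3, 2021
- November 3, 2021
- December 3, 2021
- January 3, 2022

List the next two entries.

Gaps: 31, 30, 31, 30, 31 days — not constant. Every event is on the 3rd of the month.
Pattern: the 3rd of each month.
February 2022: February 3, 2022.
Next: March 2022 → March 3, 2022.

February 3, 2022; March 3, 2022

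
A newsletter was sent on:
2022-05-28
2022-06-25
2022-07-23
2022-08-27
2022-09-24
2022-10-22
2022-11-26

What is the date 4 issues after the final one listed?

2023-03-25

All dates are Saturdays, 28, 28, 35, 28, 28, 35 days apart.
Specifically, the 4th Saturday of each month.
4th Saturday of December 2022: 2022-12-24.
4th Saturday of January 2023: 2023-01-28.
4th Saturday of February 2023: 2023-02-25.
4th Saturday of March 2023: 2023-03-25.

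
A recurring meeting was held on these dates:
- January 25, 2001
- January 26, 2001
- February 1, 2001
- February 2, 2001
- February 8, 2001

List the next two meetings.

Every event lands on a Thursday or Friday (gaps cycle 1, 6, 1, 6).
So the schedule is: every Thursday and Friday.
The following Friday is February 9, 2001.
Next Thursday: February 15, 2001.

February 9, 2001; February 15, 2001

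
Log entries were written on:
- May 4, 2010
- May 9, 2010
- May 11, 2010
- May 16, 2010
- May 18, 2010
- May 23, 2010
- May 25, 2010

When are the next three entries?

Gaps: 5, 2, 5, 2, 5, 2 days — not constant, but cyclic with period 2.
The events fall on every Tuesday and Sunday.
Next Sunday: May 30, 2010.
Next Tuesday: June 1, 2010.
The following Sunday is June 6, 2010.

May 30, 2010; June 1, 2010; June 6, 2010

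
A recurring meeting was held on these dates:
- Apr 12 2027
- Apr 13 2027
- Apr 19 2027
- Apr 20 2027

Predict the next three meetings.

The gap pattern 1, 6, 1 repeats every 2 events.
These are the Mondays and Tuesdays of each week.
Next Monday: Apr 26 2027.
The following Tuesday is Apr 27 2027.
The following Monday is May 3 2027.

Apr 26 2027, Apr 27 2027, May 3 2027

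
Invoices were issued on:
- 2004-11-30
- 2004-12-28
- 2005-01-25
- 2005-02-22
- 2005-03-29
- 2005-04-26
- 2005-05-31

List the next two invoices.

Every date is a Tuesday; gaps 28, 28, 28, 35, 28, 35 days.
Each is the last Tuesday of its month (at least one falls on the 29th or later, ruling out '4th Tuesday').
Last Tuesday of June 2005: 2005-06-28.
Last Tuesday of July 2005: 2005-07-26.

2005-06-28, 2005-07-26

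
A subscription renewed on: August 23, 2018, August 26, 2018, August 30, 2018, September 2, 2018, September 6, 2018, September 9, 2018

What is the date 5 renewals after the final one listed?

September 27, 2018

The gap pattern 3, 4, 3, 4, 3 repeats every 2 events.
These are the Thursdays and Sundays of each week.
Next Thursday: September 13, 2018.
Next Sunday: September 16, 2018.
The following Thursday is September 20, 2018.
The following Sunday is September 23, 2018.
Next Thursday: September 27, 2018.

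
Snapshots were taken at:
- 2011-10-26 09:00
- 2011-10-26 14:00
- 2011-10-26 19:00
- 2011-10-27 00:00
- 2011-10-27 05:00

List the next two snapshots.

2011-10-27 10:00, 2011-10-27 15:00

The interval is a steady 5 hours (5, 5, 5, 5).
2011-10-27 05:00 + 5 h = 2011-10-27 10:00.
2011-10-27 10:00 + 5 h = 2011-10-27 15:00.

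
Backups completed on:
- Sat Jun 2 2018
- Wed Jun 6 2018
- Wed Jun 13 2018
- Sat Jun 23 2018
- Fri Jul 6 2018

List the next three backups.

The spacing grows by 3 each time: 4, 7, 10, 13 days.
Next gap: 16 days. Fri Jul 6 2018 + 16 days = Sun Jul 22 2018.
Next gap: 19 days. Sun Jul 22 2018 + 19 days = Fri Aug 10 2018.
Next gap: 22 days. Fri Aug 10 2018 + 22 days = Sat Sep 1 2018.

Sun Jul 22 2018, Fri Aug 10 2018, Sat Sep 1 2018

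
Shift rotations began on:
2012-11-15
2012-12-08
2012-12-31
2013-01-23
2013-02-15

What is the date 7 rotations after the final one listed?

Every event comes 23 days after the last (23, 23, 23, 23).
2013-02-15 + 23 days = 2013-03-10.
2013-03-10 + 23 days = 2013-04-02.
2013-04-02 + 23 days = 2013-04-25.
2013-04-25 + 23 days = 2013-05-18.
2013-05-18 + 23 days = 2013-06-10.
2013-06-10 + 23 days = 2013-07-03.
2013-07-03 + 23 days = 2013-07-26.

2013-07-26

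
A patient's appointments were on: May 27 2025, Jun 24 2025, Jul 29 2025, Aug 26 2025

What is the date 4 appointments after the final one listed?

Dec 30 2025

All Tuesdays; the gaps (28, 35, 28) vary with month length.
This is the last Tuesday of each month.
September 2025 ends with Tuesday Sep 30 2025.
October 2025 ends with Tuesday Oct 28 2025.
November 2025 ends with Tuesday Nov 25 2025.
December 2025 ends with Tuesday Dec 30 2025.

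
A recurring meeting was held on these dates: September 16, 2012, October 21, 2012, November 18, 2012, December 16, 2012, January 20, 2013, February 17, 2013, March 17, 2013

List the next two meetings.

These are Sundays at 28- or 35-day spacing (35, 28, 28, 35, 28, 28).
The pattern: 3rd Sunday of the month.
3rd Sunday of April 2013: April 21, 2013.
May 2013 — 3rd Sunday is May 19, 2013.

April 21, 2013; May 19, 2013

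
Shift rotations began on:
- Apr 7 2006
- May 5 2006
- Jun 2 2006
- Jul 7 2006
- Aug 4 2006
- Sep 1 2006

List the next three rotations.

Oct 6 2006, Nov 3 2006, Dec 1 2006

These are Fridays at 28- or 35-day spacing (28, 28, 35, 28, 28).
The pattern: 1st Friday of the month.
October 2006 — 1st Friday is Oct 6 2006.
November 2006 — 1st Friday is Nov 3 2006.
1st Friday of December 2006: Dec 1 2006.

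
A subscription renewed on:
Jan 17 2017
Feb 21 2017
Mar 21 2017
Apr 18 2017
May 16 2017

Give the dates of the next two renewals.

Jun 20 2017, Jul 18 2017

Gaps: 35, 28, 28, 28 days — a mix of 28 and 35. Every date is a Tuesday.
Each is the 3rd Tuesday of its month.
June 2017 — 3rd Tuesday is Jun 20 2017.
July 2017 — 3rd Tuesday is Jul 18 2017.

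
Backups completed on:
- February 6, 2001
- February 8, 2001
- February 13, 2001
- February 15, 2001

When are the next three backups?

February 20, 2001; February 22, 2001; February 27, 2001

Every event lands on a Tuesday or Thursday (gaps cycle 2, 5, 2).
So the schedule is: every Tuesday and Thursday.
The following Tuesday is February 20, 2001.
Next Thursday: February 22, 2001.
The following Tuesday is February 27, 2001.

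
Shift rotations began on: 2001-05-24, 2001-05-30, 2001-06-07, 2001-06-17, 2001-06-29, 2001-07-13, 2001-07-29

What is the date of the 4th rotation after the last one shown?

Gaps: 6, 8, 10, 12, 14, 16 days — each gap is 2 larger than the previous one.
Next gap: 18 days. 2001-07-29 + 18 days = 2001-08-16.
Next gap: 20 days. 2001-08-16 + 20 days = 2001-09-05.
Next gap: 22 days. 2001-09-05 + 22 days = 2001-09-27.
Next gap: 24 days. 2001-09-27 + 24 days = 2001-10-21.

2001-10-21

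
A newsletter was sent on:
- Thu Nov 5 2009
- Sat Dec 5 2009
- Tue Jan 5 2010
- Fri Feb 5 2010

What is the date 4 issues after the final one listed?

Gaps: 30, 31, 31 days — not constant. Every event is on the 5th of the month.
Pattern: the 5th of each month.
Next: March 2010 → Fri Mar 5 2010.
April 2010: Mon Apr 5 2010.
May 2010: Wed May 5 2010.
June 2010: Sat Jun 5 2010.

Sat Jun 5 2010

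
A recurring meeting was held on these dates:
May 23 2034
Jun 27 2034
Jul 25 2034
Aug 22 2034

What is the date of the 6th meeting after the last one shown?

Feb 27 2035

These are Tuesdays at 28- or 35-day spacing (35, 28, 28).
The pattern: 4th Tuesday of the month.
September 2034 — 4th Tuesday is Sep 26 2034.
October 2034 — 4th Tuesday is Oct 24 2034.
4th Tuesday of November 2034: Nov 28 2034.
4th Tuesday of December 2034: Dec 26 2034.
January 2035 — 4th Tuesday is Jan 23 2035.
February 2035 — 4th Tuesday is Feb 27 2035.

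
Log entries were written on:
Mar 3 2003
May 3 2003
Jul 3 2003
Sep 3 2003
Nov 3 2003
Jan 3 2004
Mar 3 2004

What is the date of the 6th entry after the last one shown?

Mar 3 2005

Each date is the 3rd; the gaps (61, 61, 62, 61, 61, 60) track the month lengths.
The rule is the 3rd of every 2 months.
May 2004: May 3 2004.
Next: July 2004 → Jul 3 2004.
Next: September 2004 → Sep 3 2004.
November 2004: Nov 3 2004.
January 2005: Jan 3 2005.
March 2005: Mar 3 2005.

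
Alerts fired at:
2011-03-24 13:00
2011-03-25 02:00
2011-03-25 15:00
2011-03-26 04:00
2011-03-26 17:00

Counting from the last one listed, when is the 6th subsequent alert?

Gaps: 13, 13, 13, 13 hours — each event is 13 hours after the previous one.
2011-03-26 17:00 + 13 h = 2011-03-27 06:00.
2011-03-27 06:00 + 13 h = 2011-03-27 19:00.
2011-03-27 19:00 + 13 h = 2011-03-28 08:00.
2011-03-28 08:00 + 13 h = 2011-03-28 21:00.
2011-03-28 21:00 + 13 h = 2011-03-29 10:00.
2011-03-29 10:00 + 13 h = 2011-03-29 23:00.

2011-03-29 23:00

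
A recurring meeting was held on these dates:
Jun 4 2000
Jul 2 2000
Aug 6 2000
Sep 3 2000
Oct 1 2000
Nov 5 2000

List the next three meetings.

Dec 3 2000, Jan 7 2001, Feb 4 2001

All dates are Sundays, 28, 35, 28, 28, 35 days apart.
Specifically, the 1st Sunday of each month.
December 2000 — 1st Sunday is Dec 3 2000.
1st Sunday of January 2001: Jan 7 2001.
February 2001 — 1st Sunday is Feb 4 2001.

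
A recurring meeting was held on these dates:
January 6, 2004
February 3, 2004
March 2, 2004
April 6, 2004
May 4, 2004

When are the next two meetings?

June 1, 2004; July 6, 2004

Gaps: 28, 28, 35, 28 days — a mix of 28 and 35. Every date is a Tuesday.
Each is the 1st Tuesday of its month.
1st Tuesday of June 2004: June 1, 2004.
1st Tuesday of July 2004: July 6, 2004.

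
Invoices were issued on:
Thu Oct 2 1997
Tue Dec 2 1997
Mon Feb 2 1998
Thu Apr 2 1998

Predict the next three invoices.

Each date is the 2nd; the gaps (61, 62, 59) track the month lengths.
The rule is the 2nd of every 2 months.
June 1998: Tue Jun 2 1998.
August 1998: Sun Aug 2 1998.
Next: October 1998 → Fri Oct 2 1998.

Tue Jun 2 1998, Sun Aug 2 1998, Fri Oct 2 1998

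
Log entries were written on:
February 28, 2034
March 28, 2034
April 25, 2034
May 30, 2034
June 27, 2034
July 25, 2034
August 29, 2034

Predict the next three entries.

Every date is a Tuesday; gaps 28, 28, 35, 28, 28, 35 days.
Each is the last Tuesday of its month (at least one falls on the 29th or later, ruling out '4th Tuesday').
Last Tuesday of September 2034: September 26, 2034.
October 2034 ends with Tuesday October 31, 2034.
Last Tuesday of November 2034: November 28, 2034.

September 26, 2034; October 31, 2034; November 28, 2034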